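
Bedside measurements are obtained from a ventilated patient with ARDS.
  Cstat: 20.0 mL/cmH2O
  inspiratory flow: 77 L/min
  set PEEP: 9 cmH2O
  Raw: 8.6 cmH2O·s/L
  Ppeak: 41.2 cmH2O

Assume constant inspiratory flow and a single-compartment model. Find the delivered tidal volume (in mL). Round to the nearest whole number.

Flow: 77 L/min ÷ 60 = 1.2833 L/s.
Equation of motion (constant flow): PIP = Vt/C + R·V̇ + PEEP.
Vt/C = PIP − R·V̇ − PEEP = 41.2 − 11.036 − 9 = 21.164 cmH2O.
Vt = C × 21.164 = 20.0 × 21.164 = 423.28 mL.

423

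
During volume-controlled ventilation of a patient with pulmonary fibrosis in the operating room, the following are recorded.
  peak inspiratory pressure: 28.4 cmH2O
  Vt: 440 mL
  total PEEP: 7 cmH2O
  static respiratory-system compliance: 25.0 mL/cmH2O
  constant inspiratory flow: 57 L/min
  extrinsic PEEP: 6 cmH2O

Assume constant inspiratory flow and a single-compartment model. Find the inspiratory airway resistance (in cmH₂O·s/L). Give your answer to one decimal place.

Flow: 57 L/min ÷ 60 = 0.95 L/s.
Total PEEP = 7 cmH2O (set 6 + intrinsic 1); this is the baseline alveolar pressure.
Equation of motion (constant flow): PIP = Vt/C + R·V̇ + PEEP.
R·V̇ = PIP − Vt/C − PEEP = 28.4 − 440/25.0 − 7 = 28.4 − 17.6 − 7 = 3.8 cmH2O.
R = 3.8 / 0.95 = 4.0 cmH2O·s/L.

4.0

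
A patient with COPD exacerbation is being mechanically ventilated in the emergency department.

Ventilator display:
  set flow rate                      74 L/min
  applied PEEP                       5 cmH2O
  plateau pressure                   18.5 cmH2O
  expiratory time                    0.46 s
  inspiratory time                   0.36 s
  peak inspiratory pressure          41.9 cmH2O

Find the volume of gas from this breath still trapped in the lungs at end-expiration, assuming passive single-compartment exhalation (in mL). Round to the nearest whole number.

Flow: 74 L/min ÷ 60 = 1.2333 L/s.
Vt = flow × Ti = 1.2333 L/s × 0.36 s × 1000 mL/L = 443.99 mL.
R = (PIP − Pplat)/V̇ = (41.9 − 18.5) / 1.2333 = 23.4/1.2333 = 18.973 cmH2O·s/L.
C = Vt/(Pplat − PEEP) = 443.99 / (18.5 − 5) = 443.99/13.5 = 32.888 mL/cmH2O.
τ = R × C = 18.973 × 0.03289 L/cmH2O = 0.624 s.
Fraction remaining = e^(−Te/τ) = e^(−0.46/0.624) = 0.4785.
Trapped volume = 443.99 × 0.4785 = 212.45 mL.

212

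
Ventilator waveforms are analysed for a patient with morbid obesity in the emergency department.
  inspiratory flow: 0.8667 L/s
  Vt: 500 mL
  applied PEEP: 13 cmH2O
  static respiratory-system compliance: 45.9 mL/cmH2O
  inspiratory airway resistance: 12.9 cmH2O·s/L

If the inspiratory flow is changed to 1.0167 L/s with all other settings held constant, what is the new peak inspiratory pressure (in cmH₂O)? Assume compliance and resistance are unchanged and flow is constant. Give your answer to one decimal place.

PIP = Vt/C + R·V̇ + PEEP (constant-flow equation of motion).
Only the resistive term changes: ΔPIP = R × ΔV̇ = 12.9 × (1.0167 − 0.8667) = 12.9 × 0.15 = 1.935 cmH2O.
Original PIP = 500/45.9 + 12.9×0.8667 + 13 = 35.074 cmH2O; new PIP = 35.074 + (1.935) = 37.009 cmH2O.

37.0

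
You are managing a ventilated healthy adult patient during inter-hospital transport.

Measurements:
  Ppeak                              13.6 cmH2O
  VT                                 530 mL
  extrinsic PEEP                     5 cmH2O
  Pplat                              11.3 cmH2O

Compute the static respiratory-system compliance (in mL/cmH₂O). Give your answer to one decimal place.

84.1

Cstat = Vt / (Pplat − PEEP) = 530 / (11.3 − 5) = 530 / 6.3 = 84.127 mL/cmH2O.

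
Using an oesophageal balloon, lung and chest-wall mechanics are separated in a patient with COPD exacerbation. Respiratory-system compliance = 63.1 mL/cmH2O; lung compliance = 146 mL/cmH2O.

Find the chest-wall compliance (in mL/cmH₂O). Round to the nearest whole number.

111

1/Ccw = 1/Crs − 1/CL.
1/Ccw = 1/63.1 − 1/146 = 0.008999.
Ccw = 111.12 mL/cmH2O.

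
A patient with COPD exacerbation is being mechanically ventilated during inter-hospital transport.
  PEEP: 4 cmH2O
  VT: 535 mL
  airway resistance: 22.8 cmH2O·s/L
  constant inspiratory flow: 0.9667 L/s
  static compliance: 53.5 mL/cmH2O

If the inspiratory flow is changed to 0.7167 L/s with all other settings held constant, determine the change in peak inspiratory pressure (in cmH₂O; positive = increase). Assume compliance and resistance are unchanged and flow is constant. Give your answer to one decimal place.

-5.7

PIP = Vt/C + R·V̇ + PEEP (constant-flow equation of motion).
Only the resistive term changes: ΔPIP = R × ΔV̇ = 22.8 × (0.7167 − 0.9667) = 22.8 × -0.25 = -5.7 cmH2O.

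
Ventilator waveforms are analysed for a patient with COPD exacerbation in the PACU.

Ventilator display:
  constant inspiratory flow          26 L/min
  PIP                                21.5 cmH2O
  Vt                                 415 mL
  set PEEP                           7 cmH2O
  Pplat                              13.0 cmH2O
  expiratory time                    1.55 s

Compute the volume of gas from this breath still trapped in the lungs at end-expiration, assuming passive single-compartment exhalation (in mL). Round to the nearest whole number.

132

Flow: 26 L/min ÷ 60 = 0.4333 L/s.
R = (PIP − Pplat)/V̇ = (21.5 − 13.0) / 0.4333 = 8.5/0.4333 = 19.617 cmH2O·s/L.
C = Vt/(Pplat − PEEP) = 415.0 / (13.0 − 7) = 415.0/6.0 = 69.167 mL/cmH2O.
τ = R × C = 19.617 × 0.06917 L/cmH2O = 1.357 s.
Fraction remaining = e^(−Te/τ) = e^(−1.55/1.357) = 0.3191.
Trapped volume = 415.0 × 0.3191 = 132.43 mL.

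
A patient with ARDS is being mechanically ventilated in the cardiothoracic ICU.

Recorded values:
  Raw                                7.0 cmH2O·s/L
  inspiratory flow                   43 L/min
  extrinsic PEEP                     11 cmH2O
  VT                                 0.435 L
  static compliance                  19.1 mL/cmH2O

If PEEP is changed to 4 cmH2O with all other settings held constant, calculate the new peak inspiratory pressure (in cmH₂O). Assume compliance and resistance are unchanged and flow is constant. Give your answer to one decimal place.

31.8

Flow: 43 L/min ÷ 60 = 0.7167 L/s.
PIP = Vt/C + R·V̇ + PEEP (constant-flow equation of motion).
Only the baseline term changes: ΔPIP = ΔPEEP = 4 − 11 = -7.0 cmH2O.
Original PIP = 435/19.1 + 7.0×0.7167 + 11 = 38.792 cmH2O; new PIP = 38.792 + (-7.0) = 31.792 cmH2O.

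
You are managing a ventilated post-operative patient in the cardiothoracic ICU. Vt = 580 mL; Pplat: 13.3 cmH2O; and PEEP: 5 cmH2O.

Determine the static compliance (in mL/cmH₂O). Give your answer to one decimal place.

Cstat = Vt / (Pplat − PEEP) = 580 / (13.3 − 5) = 580 / 8.3 = 69.88 mL/cmH2O.

69.9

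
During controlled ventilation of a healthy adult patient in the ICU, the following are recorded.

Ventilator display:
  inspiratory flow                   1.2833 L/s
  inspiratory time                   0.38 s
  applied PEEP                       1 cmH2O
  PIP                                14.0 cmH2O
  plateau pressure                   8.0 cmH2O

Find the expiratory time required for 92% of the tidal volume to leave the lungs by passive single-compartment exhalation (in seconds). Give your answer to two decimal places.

0.82

Vt = flow × Ti = 1.2833 L/s × 0.38 s × 1000 mL/L = 487.65 mL.
R = (PIP − Pplat)/V̇ = (14.0 − 8.0) / 1.2833 = 6.0/1.2833 = 4.675 cmH2O·s/L.
C = Vt/(Pplat − PEEP) = 487.65 / (8.0 − 1) = 487.65/7.0 = 69.664 mL/cmH2O.
τ = R × C = 4.675 × 0.06966 L/cmH2O = 0.3257 s.
t = −τ·ln(1 − 0.92) = −0.3257·ln(0.08) = 0.8226 s.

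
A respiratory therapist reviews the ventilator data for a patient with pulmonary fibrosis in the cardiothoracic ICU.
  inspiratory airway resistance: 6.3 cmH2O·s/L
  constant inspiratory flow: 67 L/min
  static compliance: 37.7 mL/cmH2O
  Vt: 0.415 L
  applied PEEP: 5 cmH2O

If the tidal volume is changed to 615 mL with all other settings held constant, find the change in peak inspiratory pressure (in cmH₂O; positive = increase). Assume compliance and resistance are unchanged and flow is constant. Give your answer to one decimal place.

5.3

PIP = Vt/C + R·V̇ + PEEP (constant-flow equation of motion).
Only the elastic term changes: ΔPIP = ΔVt / C = (615 − 415) / 37.7 = 5.305 cmH2O.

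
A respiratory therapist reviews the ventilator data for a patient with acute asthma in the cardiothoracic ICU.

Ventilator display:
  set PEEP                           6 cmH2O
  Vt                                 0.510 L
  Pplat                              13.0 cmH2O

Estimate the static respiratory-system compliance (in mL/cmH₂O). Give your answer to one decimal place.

72.9

Cstat = Vt / (Pplat − PEEP) = 510 / (13.0 − 6) = 510 / 7.0 = 72.857 mL/cmH2O.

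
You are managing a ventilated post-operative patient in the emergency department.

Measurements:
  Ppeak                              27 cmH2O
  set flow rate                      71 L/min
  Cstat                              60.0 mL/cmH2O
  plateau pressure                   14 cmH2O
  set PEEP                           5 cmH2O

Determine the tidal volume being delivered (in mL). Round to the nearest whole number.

Vt = Cstat × (Pplat − PEEP) = 60.0 × (14 − 5) = 60.0 × 9.0 = 540.0 mL.

540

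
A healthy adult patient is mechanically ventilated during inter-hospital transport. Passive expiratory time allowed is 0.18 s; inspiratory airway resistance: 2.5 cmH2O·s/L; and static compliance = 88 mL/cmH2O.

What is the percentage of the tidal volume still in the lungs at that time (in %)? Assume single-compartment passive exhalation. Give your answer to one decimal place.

τ = R × C = 2.5 × 88 mL/cmH2O = 2.5 × 0.088 L/cmH2O = 0.22 s.
Passive exhalation: V(t)/V₀ = e^(−t/τ) = e^(−0.18/0.22) = 0.4412.
Fraction remaining = 0.4412 → 44.12%.

44.1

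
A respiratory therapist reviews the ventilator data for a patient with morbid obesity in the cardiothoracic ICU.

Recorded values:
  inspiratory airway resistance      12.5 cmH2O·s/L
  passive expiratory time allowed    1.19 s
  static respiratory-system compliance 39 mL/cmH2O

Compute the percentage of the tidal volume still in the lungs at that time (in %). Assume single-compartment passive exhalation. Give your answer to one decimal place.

τ = R × C = 12.5 × 39 mL/cmH2O = 12.5 × 0.039 L/cmH2O = 0.4875 s.
Passive exhalation: V(t)/V₀ = e^(−t/τ) = e^(−1.19/0.4875) = 0.08707.
Fraction remaining = 0.08707 → 8.707%.

8.7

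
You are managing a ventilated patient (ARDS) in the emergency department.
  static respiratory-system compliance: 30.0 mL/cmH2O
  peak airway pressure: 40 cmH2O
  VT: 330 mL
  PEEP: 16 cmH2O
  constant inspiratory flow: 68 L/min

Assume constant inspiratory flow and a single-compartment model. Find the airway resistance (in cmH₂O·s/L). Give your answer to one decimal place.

Flow: 68 L/min ÷ 60 = 1.1333 L/s.
Equation of motion (constant flow): PIP = Vt/C + R·V̇ + PEEP.
R·V̇ = PIP − Vt/C − PEEP = 40 − 330/30.0 − 16 = 40 − 11.0 − 16 = 13.0 cmH2O.
R = 13.0 / 1.1333 = 11.471 cmH2O·s/L.

11.5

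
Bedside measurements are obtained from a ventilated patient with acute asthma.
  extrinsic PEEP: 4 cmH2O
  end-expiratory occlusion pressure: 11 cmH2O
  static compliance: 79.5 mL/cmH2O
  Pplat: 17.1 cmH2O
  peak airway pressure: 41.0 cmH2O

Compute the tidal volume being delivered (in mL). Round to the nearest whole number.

End-expiratory occlusion gives total PEEP = 11 cmH2O (intrinsic PEEP = 11 − 4 = 7). Use total PEEP for the elastic gradient.
Vt = Cstat × (Pplat − PEEPtotal) = 79.5 × (17.1 − 11) = 79.5 × 6.1 = 484.95 mL.

485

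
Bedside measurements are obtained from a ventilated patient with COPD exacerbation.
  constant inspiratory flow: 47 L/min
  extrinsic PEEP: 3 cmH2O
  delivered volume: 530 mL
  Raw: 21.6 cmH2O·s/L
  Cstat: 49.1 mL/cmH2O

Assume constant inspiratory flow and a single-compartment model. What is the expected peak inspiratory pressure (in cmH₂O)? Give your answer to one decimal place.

30.7

Flow: 47 L/min ÷ 60 = 0.7833 L/s.
Equation of motion (constant flow): PIP = Vt/C + R·V̇ + PEEP.
PIP = 530/49.1 + 21.6×0.7833 + 3 = 10.794 + 16.919 + 3 = 30.713 cmH2O.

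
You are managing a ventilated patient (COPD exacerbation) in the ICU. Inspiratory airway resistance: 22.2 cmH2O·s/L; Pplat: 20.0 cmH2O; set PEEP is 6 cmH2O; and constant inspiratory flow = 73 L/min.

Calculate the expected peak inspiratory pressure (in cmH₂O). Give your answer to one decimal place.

Flow: 73 L/min ÷ 60 = 1.2167 L/s.
PIP = Pplat + Raw × flow = 20.0 + 22.2 × 1.2167 = 20.0 + 27.011 = 47.011 cmH2O.

47.0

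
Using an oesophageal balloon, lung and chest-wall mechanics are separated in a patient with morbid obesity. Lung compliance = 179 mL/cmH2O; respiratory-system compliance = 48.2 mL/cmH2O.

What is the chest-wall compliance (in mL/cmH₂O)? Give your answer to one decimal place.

66.0

1/Ccw = 1/Crs − 1/CL.
1/Ccw = 1/48.2 − 1/179 = 0.01516.
Ccw = 65.963 mL/cmH2O.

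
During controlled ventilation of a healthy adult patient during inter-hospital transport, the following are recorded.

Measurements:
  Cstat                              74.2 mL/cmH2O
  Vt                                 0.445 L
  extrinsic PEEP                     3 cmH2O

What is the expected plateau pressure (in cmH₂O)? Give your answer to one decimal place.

9.0

Pplat = PEEP + Vt / Cstat = 3 + 445 / 74.2 = 3 + 5.997 = 8.997 cmH2O.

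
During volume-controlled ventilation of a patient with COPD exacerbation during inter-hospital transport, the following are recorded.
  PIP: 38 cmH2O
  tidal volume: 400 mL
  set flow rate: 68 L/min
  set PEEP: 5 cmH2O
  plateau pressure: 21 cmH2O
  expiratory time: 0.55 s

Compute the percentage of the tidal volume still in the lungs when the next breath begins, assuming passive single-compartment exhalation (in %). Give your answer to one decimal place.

Flow: 68 L/min ÷ 60 = 1.1333 L/s.
R = (PIP − Pplat)/V̇ = (38 − 21) / 1.1333 = 17.0/1.1333 = 15.0 cmH2O·s/L.
C = Vt/(Pplat − PEEP) = 400.0 / (21 − 5) = 400.0/16.0 = 25.0 mL/cmH2O.
τ = R × C = 15.0 × 0.025 L/cmH2O = 0.375 s.
Fraction remaining at end-expiration = e^(−Te/τ) = e^(−0.55/0.375) = 0.2307 → 23.07%.

23.1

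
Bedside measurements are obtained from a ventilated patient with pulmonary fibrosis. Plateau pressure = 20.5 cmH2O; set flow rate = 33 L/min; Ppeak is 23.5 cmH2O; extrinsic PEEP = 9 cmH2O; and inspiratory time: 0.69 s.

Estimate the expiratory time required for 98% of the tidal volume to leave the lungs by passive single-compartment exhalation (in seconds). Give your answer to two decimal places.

Flow: 33 L/min ÷ 60 = 0.55 L/s.
Vt = flow × Ti = 0.55 L/s × 0.69 s × 1000 mL/L = 379.5 mL.
R = (PIP − Pplat)/V̇ = (23.5 − 20.5) / 0.55 = 3.0/0.55 = 5.455 cmH2O·s/L.
C = Vt/(Pplat − PEEP) = 379.5 / (20.5 − 9) = 379.5/11.5 = 33.0 mL/cmH2O.
τ = R × C = 5.455 × 0.033 L/cmH2O = 0.18 s.
t = −τ·ln(1 − 0.98) = −0.18·ln(0.02) = 0.7042 s.

0.70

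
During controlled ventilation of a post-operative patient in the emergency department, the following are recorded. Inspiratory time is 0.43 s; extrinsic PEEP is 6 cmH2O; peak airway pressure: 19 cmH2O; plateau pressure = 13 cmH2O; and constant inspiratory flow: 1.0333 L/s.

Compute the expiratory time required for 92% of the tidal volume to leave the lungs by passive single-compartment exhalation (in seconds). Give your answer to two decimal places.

Vt = flow × Ti = 1.0333 L/s × 0.43 s × 1000 mL/L = 444.32 mL.
R = (PIP − Pplat)/V̇ = (19 − 13) / 1.0333 = 6.0/1.0333 = 5.807 cmH2O·s/L.
C = Vt/(Pplat − PEEP) = 444.32 / (13 − 6) = 444.32/7.0 = 63.474 mL/cmH2O.
τ = R × C = 5.807 × 0.06347 L/cmH2O = 0.3686 s.
t = −τ·ln(1 − 0.92) = −0.3686·ln(0.08) = 0.931 s.

0.93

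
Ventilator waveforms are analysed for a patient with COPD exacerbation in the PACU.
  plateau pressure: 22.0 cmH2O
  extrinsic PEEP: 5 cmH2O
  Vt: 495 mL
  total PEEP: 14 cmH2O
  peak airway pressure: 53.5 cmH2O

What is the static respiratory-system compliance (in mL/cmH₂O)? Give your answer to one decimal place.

End-expiratory occlusion gives total PEEP = 14 cmH2O (intrinsic PEEP = 14 − 5 = 9). Use total PEEP for the elastic gradient.
Cstat = Vt / (Pplat − PEEPtotal) = 495 / (22.0 − 14) = 495 / 8.0 = 61.875 mL/cmH2O.

61.9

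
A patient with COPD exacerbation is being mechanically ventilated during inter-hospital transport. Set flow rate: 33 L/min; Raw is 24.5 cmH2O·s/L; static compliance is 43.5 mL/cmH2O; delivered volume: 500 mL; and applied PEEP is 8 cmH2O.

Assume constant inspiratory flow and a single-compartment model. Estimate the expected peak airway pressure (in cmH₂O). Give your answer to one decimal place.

Flow: 33 L/min ÷ 60 = 0.55 L/s.
Equation of motion (constant flow): PIP = Vt/C + R·V̇ + PEEP.
PIP = 500/43.5 + 24.5×0.55 + 8 = 11.494 + 13.475 + 8 = 32.969 cmH2O.

33.0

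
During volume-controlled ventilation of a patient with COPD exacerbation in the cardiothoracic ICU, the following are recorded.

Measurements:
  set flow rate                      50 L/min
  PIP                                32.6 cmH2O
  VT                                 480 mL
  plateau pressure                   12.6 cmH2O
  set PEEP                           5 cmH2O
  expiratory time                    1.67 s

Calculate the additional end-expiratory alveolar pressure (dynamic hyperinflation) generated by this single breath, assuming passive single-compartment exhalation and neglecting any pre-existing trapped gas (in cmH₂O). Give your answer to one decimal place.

2.5

Flow: 50 L/min ÷ 60 = 0.8333 L/s.
R = (PIP − Pplat)/V̇ = (32.6 − 12.6) / 0.8333 = 20.0/0.8333 = 24.001 cmH2O·s/L.
C = Vt/(Pplat − PEEP) = 480.0 / (12.6 − 5) = 480.0/7.6 = 63.158 mL/cmH2O.
τ = R × C = 24.001 × 0.06316 L/cmH2O = 1.516 s.
Fraction remaining = e^(−Te/τ) = e^(−1.67/1.516) = 0.3323; trapped volume = 480.0 × 0.3323 = 159.5 mL.
Additional alveolar pressure from trapping ≈ V_trapped / C = 159.5 / 63.158 = 2.525 cmH2O.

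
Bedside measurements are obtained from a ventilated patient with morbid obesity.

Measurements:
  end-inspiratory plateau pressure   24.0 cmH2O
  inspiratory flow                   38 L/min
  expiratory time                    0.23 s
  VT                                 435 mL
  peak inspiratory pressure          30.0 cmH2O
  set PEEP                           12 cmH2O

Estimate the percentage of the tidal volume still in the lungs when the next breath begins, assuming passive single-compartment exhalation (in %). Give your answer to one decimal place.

51.2

Flow: 38 L/min ÷ 60 = 0.6333 L/s.
R = (PIP − Pplat)/V̇ = (30.0 − 24.0) / 0.6333 = 6.0/0.6333 = 9.474 cmH2O·s/L.
C = Vt/(Pplat − PEEP) = 435.0 / (24.0 − 12) = 435.0/12.0 = 36.25 mL/cmH2O.
τ = R × C = 9.474 × 0.03625 L/cmH2O = 0.3434 s.
Fraction remaining at end-expiration = e^(−Te/τ) = e^(−0.23/0.3434) = 0.5118 → 51.18%.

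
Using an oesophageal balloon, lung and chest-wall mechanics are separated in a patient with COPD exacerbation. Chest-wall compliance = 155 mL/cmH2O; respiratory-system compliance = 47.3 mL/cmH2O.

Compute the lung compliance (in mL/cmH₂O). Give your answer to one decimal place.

1/CL = 1/Crs − 1/Ccw.
1/CL = 1/47.3 − 1/155 = 0.01469.
CL = 68.074 mL/cmH2O.

68.1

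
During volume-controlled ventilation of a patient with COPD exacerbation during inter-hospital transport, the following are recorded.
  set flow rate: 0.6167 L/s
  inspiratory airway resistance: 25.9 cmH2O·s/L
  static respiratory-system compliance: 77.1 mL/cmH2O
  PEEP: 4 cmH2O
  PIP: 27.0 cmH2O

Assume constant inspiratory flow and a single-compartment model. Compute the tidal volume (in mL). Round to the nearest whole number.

542

Equation of motion (constant flow): PIP = Vt/C + R·V̇ + PEEP.
Vt/C = PIP − R·V̇ − PEEP = 27.0 − 15.973 − 4 = 7.027 cmH2O.
Vt = C × 7.027 = 77.1 × 7.027 = 541.78 mL.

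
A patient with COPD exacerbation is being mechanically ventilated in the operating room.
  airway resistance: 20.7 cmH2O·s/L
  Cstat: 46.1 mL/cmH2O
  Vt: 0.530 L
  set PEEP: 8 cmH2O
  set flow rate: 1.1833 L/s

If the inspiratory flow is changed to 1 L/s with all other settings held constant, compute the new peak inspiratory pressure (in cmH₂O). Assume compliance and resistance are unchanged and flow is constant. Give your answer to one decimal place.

PIP = Vt/C + R·V̇ + PEEP (constant-flow equation of motion).
Only the resistive term changes: ΔPIP = R × ΔV̇ = 20.7 × (1 − 1.1833) = 20.7 × -0.1833 = -3.794 cmH2O.
Original PIP = 530/46.1 + 20.7×1.1833 + 8 = 43.991 cmH2O; new PIP = 43.991 + (-3.794) = 40.197 cmH2O.

40.2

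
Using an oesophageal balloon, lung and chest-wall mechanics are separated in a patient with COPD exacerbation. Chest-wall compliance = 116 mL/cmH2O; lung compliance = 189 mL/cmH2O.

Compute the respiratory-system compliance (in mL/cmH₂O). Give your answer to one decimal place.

71.9

Lung and chest wall are elastances in series: 1/Crs = 1/CL + 1/Ccw.
1/Crs = 1/189 + 1/116 = 0.01391.
Crs = 71.891 mL/cmH2O.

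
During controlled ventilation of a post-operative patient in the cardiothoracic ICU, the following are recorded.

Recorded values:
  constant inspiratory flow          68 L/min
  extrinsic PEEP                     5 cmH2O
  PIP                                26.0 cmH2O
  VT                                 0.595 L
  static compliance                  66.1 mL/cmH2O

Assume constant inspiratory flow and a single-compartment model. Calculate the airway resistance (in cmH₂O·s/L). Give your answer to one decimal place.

10.6

Flow: 68 L/min ÷ 60 = 1.1333 L/s.
Equation of motion (constant flow): PIP = Vt/C + R·V̇ + PEEP.
R·V̇ = PIP − Vt/C − PEEP = 26.0 − 595/66.1 − 5 = 26.0 − 9.002 − 5 = 11.998 cmH2O.
R = 11.998 / 1.1333 = 10.587 cmH2O·s/L.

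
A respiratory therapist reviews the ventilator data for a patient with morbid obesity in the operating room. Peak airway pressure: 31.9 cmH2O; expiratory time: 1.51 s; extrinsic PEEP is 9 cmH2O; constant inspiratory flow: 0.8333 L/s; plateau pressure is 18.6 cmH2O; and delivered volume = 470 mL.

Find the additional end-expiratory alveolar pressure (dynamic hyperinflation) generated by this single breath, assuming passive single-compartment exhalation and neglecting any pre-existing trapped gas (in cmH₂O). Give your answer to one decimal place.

R = (PIP − Pplat)/V̇ = (31.9 − 18.6) / 0.8333 = 13.3/0.8333 = 15.961 cmH2O·s/L.
C = Vt/(Pplat − PEEP) = 470.0 / (18.6 − 9) = 470.0/9.6 = 48.958 mL/cmH2O.
τ = R × C = 15.961 × 0.04896 L/cmH2O = 0.7815 s.
Fraction remaining = e^(−Te/τ) = e^(−1.51/0.7815) = 0.1448; trapped volume = 470.0 × 0.1448 = 68.056 mL.
Additional alveolar pressure from trapping ≈ V_trapped / C = 68.056 / 48.958 = 1.39 cmH2O.

1.4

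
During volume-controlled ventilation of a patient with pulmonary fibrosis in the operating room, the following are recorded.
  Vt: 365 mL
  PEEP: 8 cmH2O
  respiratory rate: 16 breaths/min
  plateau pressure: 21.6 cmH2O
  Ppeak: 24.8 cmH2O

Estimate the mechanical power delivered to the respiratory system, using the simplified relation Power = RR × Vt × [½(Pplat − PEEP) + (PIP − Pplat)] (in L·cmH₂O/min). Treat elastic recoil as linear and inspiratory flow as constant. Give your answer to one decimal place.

Per-breath work = Vt × [½(Pplat−PEEP) + (PIP−Pplat)] = 0.365 × [0.5×13.6 + 3.2] = 0.365 × 10.0 = 3.65 L·cmH2O.
Power = 16 × 3.65 = 58.4 L·cmH2O/min.

58.4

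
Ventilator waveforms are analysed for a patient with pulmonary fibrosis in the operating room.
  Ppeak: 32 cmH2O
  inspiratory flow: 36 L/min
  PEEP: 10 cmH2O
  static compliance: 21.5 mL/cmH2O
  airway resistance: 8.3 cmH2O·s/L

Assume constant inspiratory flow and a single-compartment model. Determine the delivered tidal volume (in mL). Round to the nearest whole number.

Flow: 36 L/min ÷ 60 = 0.6 L/s.
Equation of motion (constant flow): PIP = Vt/C + R·V̇ + PEEP.
Vt/C = PIP − R·V̇ − PEEP = 32 − 4.98 − 10 = 17.02 cmH2O.
Vt = C × 17.02 = 21.5 × 17.02 = 365.93 mL.

366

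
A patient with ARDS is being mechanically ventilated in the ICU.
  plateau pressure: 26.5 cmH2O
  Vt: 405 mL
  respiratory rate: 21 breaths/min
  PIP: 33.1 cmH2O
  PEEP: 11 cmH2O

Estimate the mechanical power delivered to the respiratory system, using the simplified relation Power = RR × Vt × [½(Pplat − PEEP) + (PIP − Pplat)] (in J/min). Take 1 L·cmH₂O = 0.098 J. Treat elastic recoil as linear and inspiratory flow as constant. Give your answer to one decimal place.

Per-breath work = Vt × [½(Pplat−PEEP) + (PIP−Pplat)] = 0.405 × [0.5×15.5 + 6.6] = 0.405 × 14.35 = 5.812 L·cmH2O.
Power = 21 × 5.812 = 122.05 L·cmH2O/min.
× 0.098 J/(L·cmH2O) → 11.961 J/min.

12.0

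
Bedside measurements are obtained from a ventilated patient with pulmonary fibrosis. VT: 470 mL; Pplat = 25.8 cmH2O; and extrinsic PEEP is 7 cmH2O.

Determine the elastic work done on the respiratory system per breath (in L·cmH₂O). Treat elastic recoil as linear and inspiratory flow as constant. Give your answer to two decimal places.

Elastic work ≈ ½ × (Pplat − PEEP) × Vt = 0.5 × (25.8 − 7) × 0.470 L = 0.5 × 18.8 × 0.470 = 4.418 L·cmH2O.

4.42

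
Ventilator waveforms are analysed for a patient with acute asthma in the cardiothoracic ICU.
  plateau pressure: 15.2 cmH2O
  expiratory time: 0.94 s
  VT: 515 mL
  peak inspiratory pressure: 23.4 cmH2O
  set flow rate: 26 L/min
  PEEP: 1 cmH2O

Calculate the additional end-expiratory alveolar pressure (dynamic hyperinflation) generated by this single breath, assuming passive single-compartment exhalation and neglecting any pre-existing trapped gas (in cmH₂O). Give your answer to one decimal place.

Flow: 26 L/min ÷ 60 = 0.4333 L/s.
R = (PIP − Pplat)/V̇ = (23.4 − 15.2) / 0.4333 = 8.2/0.4333 = 18.925 cmH2O·s/L.
C = Vt/(Pplat − PEEP) = 515.0 / (15.2 − 1) = 515.0/14.2 = 36.268 mL/cmH2O.
τ = R × C = 18.925 × 0.03627 L/cmH2O = 0.6864 s.
Fraction remaining = e^(−Te/τ) = e^(−0.94/0.6864) = 0.2542; trapped volume = 515.0 × 0.2542 = 130.91 mL.
Additional alveolar pressure from trapping ≈ V_trapped / C = 130.91 / 36.268 = 3.61 cmH2O.

3.6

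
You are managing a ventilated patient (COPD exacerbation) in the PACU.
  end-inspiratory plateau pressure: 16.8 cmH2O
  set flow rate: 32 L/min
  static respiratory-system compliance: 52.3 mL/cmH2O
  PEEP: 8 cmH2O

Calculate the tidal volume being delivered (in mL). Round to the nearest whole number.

Vt = Cstat × (Pplat − PEEP) = 52.3 × (16.8 − 8) = 52.3 × 8.8 = 460.24 mL.

460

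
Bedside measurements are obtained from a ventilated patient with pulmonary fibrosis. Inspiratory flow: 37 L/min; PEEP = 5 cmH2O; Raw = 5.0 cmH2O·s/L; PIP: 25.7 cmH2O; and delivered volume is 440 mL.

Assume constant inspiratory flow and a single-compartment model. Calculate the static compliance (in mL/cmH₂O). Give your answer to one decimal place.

Flow: 37 L/min ÷ 60 = 0.6167 L/s.
Equation of motion (constant flow): PIP = Vt/C + R·V̇ + PEEP.
Vt/C = PIP − R·V̇ − PEEP = 25.7 − 5.0×0.6167 − 5 = 25.7 − 3.084 − 5 = 17.616 cmH2O.
C = Vt / 17.616 = 440 / 17.616 = 24.977 mL/cmH2O.

25.0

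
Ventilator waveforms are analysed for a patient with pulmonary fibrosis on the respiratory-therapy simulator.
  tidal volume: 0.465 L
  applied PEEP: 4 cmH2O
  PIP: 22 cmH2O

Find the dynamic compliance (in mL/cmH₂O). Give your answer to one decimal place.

25.8

Dynamic compliance = Vt / (PIP − PEEP) = 465 / (22 − 4) = 465 / 18.0 = 25.833 mL/cmH2O.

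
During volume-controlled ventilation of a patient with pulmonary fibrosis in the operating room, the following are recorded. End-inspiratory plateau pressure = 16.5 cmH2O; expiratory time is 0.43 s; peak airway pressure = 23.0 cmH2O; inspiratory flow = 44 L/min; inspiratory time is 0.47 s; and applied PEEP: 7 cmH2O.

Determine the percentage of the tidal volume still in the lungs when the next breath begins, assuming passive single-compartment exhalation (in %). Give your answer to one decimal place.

Flow: 44 L/min ÷ 60 = 0.7333 L/s.
Vt = flow × Ti = 0.7333 L/s × 0.47 s × 1000 mL/L = 344.65 mL.
R = (PIP − Pplat)/V̇ = (23.0 − 16.5) / 0.7333 = 6.5/0.7333 = 8.864 cmH2O·s/L.
C = Vt/(Pplat − PEEP) = 344.65 / (16.5 − 7) = 344.65/9.5 = 36.279 mL/cmH2O.
τ = R × C = 8.864 × 0.03628 L/cmH2O = 0.3216 s.
Fraction remaining at end-expiration = e^(−Te/τ) = e^(−0.43/0.3216) = 0.2626 → 26.26%.

26.3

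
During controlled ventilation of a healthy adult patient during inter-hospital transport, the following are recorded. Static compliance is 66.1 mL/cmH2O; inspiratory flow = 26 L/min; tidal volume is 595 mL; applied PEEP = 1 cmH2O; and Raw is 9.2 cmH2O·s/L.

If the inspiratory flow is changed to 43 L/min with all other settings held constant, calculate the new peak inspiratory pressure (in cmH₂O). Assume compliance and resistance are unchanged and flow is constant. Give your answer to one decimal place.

Flow: 26 L/min ÷ 60 = 0.4333 L/s.
New flow: 43 L/min ÷ 60 = 0.7167 L/s.
PIP = Vt/C + R·V̇ + PEEP (constant-flow equation of motion).
Only the resistive term changes: ΔPIP = R × ΔV̇ = 9.2 × (0.7167 − 0.4333) = 9.2 × 0.2834 = 2.607 cmH2O.
Original PIP = 595/66.1 + 9.2×0.4333 + 1 = 13.988 cmH2O; new PIP = 13.988 + (2.607) = 16.595 cmH2O.

16.6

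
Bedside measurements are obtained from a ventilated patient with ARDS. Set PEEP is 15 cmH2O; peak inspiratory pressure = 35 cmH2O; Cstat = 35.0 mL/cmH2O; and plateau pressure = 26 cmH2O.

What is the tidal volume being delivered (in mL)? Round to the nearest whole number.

385

Vt = Cstat × (Pplat − PEEP) = 35.0 × (26 − 15) = 35.0 × 11.0 = 385.0 mL.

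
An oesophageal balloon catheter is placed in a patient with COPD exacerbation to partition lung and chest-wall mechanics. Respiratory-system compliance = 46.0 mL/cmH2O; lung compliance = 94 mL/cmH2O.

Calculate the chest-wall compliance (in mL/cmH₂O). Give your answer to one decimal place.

90.1

1/Ccw = 1/Crs − 1/CL.
1/Ccw = 1/46.0 − 1/94 = 0.0111.
Ccw = 90.09 mL/cmH2O.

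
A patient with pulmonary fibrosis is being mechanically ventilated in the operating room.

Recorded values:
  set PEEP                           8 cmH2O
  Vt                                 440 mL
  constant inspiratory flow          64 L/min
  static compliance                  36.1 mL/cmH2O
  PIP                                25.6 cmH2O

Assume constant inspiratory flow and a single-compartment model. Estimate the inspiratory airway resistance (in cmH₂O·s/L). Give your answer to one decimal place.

Flow: 64 L/min ÷ 60 = 1.0667 L/s.
Equation of motion (constant flow): PIP = Vt/C + R·V̇ + PEEP.
R·V̇ = PIP − Vt/C − PEEP = 25.6 − 440/36.1 − 8 = 25.6 − 12.188 − 8 = 5.412 cmH2O.
R = 5.412 / 1.0667 = 5.074 cmH2O·s/L.

5.1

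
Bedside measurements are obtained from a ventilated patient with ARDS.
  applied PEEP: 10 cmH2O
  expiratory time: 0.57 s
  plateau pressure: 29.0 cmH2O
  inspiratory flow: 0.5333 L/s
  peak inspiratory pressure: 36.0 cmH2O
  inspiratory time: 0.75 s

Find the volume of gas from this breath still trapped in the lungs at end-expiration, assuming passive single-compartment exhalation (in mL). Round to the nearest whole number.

51

Vt = flow × Ti = 0.5333 L/s × 0.75 s × 1000 mL/L = 399.98 mL.
R = (PIP − Pplat)/V̇ = (36.0 − 29.0) / 0.5333 = 7.0/0.5333 = 13.126 cmH2O·s/L.
C = Vt/(Pplat − PEEP) = 399.98 / (29.0 − 10) = 399.98/19.0 = 21.052 mL/cmH2O.
τ = R × C = 13.126 × 0.02105 L/cmH2O = 0.2763 s.
Fraction remaining = e^(−Te/τ) = e^(−0.57/0.2763) = 0.1271.
Trapped volume = 399.98 × 0.1271 = 50.837 mL.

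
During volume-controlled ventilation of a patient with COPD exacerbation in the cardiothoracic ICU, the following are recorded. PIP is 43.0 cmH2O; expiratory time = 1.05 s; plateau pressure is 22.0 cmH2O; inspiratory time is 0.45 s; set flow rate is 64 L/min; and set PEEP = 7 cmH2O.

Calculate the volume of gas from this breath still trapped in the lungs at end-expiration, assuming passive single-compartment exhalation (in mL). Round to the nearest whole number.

91

Flow: 64 L/min ÷ 60 = 1.0667 L/s.
Vt = flow × Ti = 1.0667 L/s × 0.45 s × 1000 mL/L = 480.02 mL.
R = (PIP − Pplat)/V̇ = (43.0 − 22.0) / 1.0667 = 21.0/1.0667 = 19.687 cmH2O·s/L.
C = Vt/(Pplat − PEEP) = 480.02 / (22.0 − 7) = 480.02/15.0 = 32.001 mL/cmH2O.
τ = R × C = 19.687 × 0.032 L/cmH2O = 0.63 s.
Fraction remaining = e^(−Te/τ) = e^(−1.05/0.63) = 0.1889.
Trapped volume = 480.02 × 0.1889 = 90.676 mL.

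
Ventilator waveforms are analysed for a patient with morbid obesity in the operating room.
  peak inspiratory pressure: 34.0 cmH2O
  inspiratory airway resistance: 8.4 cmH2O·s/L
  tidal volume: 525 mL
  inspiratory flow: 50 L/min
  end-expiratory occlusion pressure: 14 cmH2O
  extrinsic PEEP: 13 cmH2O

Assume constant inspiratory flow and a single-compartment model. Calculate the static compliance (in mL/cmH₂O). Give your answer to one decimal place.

40.4

Flow: 50 L/min ÷ 60 = 0.8333 L/s.
Total PEEP = 14 cmH2O (set 13 + intrinsic 1); this is the baseline alveolar pressure.
Equation of motion (constant flow): PIP = Vt/C + R·V̇ + PEEP.
Vt/C = PIP − R·V̇ − PEEP = 34.0 − 8.4×0.8333 − 14 = 34.0 − 7.0 − 14 = 13.0 cmH2O.
C = Vt / 13.0 = 525 / 13.0 = 40.385 mL/cmH2O.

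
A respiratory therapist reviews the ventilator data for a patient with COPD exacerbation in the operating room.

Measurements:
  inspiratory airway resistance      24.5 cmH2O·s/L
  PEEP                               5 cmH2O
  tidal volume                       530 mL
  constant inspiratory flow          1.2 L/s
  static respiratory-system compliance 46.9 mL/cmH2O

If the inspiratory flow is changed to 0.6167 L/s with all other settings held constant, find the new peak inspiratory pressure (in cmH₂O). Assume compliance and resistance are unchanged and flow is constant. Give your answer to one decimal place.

PIP = Vt/C + R·V̇ + PEEP (constant-flow equation of motion).
Only the resistive term changes: ΔPIP = R × ΔV̇ = 24.5 × (0.6167 − 1.2) = 24.5 × -0.5833 = -14.291 cmH2O.
Original PIP = 530/46.9 + 24.5×1.2 + 5 = 45.701 cmH2O; new PIP = 45.701 + (-14.291) = 31.41 cmH2O.

31.4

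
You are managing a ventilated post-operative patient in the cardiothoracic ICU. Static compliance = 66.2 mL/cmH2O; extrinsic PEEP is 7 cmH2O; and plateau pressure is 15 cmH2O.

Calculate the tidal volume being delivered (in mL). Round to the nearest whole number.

530

Vt = Cstat × (Pplat − PEEP) = 66.2 × (15 − 7) = 66.2 × 8.0 = 529.6 mL.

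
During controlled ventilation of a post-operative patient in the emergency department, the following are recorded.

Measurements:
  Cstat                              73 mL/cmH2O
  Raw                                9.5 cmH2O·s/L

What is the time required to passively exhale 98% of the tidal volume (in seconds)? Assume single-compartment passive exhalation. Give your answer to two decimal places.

2.71

τ = R × C = 9.5 × 73 mL/cmH2O = 9.5 × 0.073 L/cmH2O = 0.6935 s.
Exhaled fraction f = 1 − e^(−t/τ) → t = −τ·ln(1 − f) = −0.6935·ln(0.02) = 2.713 s.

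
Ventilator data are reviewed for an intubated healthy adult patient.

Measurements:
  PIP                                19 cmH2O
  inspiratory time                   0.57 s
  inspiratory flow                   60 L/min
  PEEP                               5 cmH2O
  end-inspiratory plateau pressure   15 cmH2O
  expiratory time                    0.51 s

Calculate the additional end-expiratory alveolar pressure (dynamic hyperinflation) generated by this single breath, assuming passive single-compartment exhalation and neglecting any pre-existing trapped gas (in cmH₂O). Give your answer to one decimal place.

1.1

Flow: 60 L/min ÷ 60 = 1 L/s.
Vt = flow × Ti = 1 L/s × 0.57 s × 1000 mL/L = 570.0 mL.
R = (PIP − Pplat)/V̇ = (19 − 15) / 1 = 4.0/1 = 4.0 cmH2O·s/L.
C = Vt/(Pplat − PEEP) = 570.0 / (15 − 5) = 570.0/10.0 = 57.0 mL/cmH2O.
τ = R × C = 4.0 × 0.057 L/cmH2O = 0.228 s.
Fraction remaining = e^(−Te/τ) = e^(−0.51/0.228) = 0.1068; trapped volume = 570.0 × 0.1068 = 60.876 mL.
Additional alveolar pressure from trapping ≈ V_trapped / C = 60.876 / 57.0 = 1.068 cmH2O.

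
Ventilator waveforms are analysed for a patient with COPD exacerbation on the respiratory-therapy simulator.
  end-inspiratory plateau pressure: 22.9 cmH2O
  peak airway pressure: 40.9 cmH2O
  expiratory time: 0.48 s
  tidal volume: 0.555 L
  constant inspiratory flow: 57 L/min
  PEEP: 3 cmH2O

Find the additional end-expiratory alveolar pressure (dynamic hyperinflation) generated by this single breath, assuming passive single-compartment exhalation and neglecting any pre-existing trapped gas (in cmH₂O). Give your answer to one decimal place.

Flow: 57 L/min ÷ 60 = 0.95 L/s.
R = (PIP − Pplat)/V̇ = (40.9 − 22.9) / 0.95 = 18.0/0.95 = 18.947 cmH2O·s/L.
C = Vt/(Pplat − PEEP) = 555.0 / (22.9 − 3) = 555.0/19.9 = 27.889 mL/cmH2O.
τ = R × C = 18.947 × 0.02789 L/cmH2O = 0.5284 s.
Fraction remaining = e^(−Te/τ) = e^(−0.48/0.5284) = 0.4032; trapped volume = 555.0 × 0.4032 = 223.78 mL.
Additional alveolar pressure from trapping ≈ V_trapped / C = 223.78 / 27.889 = 8.024 cmH2O.

8.0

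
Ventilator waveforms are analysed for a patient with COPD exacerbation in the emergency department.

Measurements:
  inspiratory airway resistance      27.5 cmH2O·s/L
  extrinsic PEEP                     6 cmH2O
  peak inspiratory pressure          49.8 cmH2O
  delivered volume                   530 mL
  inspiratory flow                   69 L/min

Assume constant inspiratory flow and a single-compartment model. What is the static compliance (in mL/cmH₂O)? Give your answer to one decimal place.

43.5

Flow: 69 L/min ÷ 60 = 1.15 L/s.
Equation of motion (constant flow): PIP = Vt/C + R·V̇ + PEEP.
Vt/C = PIP − R·V̇ − PEEP = 49.8 − 27.5×1.15 − 6 = 49.8 − 31.625 − 6 = 12.175 cmH2O.
C = Vt / 12.175 = 530 / 12.175 = 43.532 mL/cmH2O.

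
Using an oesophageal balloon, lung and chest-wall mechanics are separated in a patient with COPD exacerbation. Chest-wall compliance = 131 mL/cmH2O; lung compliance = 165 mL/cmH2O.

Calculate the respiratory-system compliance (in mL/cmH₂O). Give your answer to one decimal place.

Lung and chest wall are elastances in series: 1/Crs = 1/CL + 1/Ccw.
1/Crs = 1/165 + 1/131 = 0.01369.
Crs = 73.046 mL/cmH2O.

73.0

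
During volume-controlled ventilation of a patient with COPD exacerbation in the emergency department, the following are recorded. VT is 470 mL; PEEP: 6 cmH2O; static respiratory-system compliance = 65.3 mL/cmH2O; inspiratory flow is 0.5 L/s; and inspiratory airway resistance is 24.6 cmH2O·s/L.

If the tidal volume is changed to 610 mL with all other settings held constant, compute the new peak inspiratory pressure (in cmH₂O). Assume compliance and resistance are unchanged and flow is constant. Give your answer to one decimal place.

27.6

PIP = Vt/C + R·V̇ + PEEP (constant-flow equation of motion).
Only the elastic term changes: ΔPIP = ΔVt / C = (610 − 470) / 65.3 = 2.144 cmH2O.
Original PIP = 470/65.3 + 24.6×0.5 + 6 = 25.498 cmH2O; new PIP = 25.498 + (2.144) = 27.642 cmH2O.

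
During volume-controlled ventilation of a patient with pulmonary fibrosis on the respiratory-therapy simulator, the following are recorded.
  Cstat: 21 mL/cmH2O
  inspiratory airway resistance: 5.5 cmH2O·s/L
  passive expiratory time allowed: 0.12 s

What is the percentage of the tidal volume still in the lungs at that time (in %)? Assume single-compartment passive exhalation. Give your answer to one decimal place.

τ = R × C = 5.5 × 21 mL/cmH2O = 5.5 × 0.021 L/cmH2O = 0.1155 s.
Passive exhalation: V(t)/V₀ = e^(−t/τ) = e^(−0.12/0.1155) = 0.3538.
Fraction remaining = 0.3538 → 35.38%.

35.4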